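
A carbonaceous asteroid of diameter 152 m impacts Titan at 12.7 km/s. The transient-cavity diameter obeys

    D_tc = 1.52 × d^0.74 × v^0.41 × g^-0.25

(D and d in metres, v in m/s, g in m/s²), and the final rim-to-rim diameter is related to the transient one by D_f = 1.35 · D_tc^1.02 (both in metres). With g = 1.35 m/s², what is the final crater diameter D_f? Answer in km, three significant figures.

D_f ≈ 4.42 km

v = 12700 m/s.
d^0.74 = 152^0.74 = 41.17
v^0.41 = 12700^0.41 = 48.15
g^-0.25 = 1.35^-0.25 = 0.9277
D_tc = 1.52 × 41.17 × 48.15 × 0.9277 = 2795 m
D_f = 1.35 × (2795)^1.02 = 4422 m
     = 4.422 km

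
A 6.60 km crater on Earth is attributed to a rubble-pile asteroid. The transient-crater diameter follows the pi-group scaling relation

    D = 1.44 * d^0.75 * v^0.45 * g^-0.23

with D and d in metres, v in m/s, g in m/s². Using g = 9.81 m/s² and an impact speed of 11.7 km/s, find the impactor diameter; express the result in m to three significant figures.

Rearranging for d: d = [D / (1.44 · 11700^0.45 · 9.81^-0.23)]^(1/0.75).
D = 6600 m.
11700^0.45 = 67.71
9.81^-0.23 = 0.5914
Denominator = 1.44 × 67.71 × 0.5914 = 57.66
D / 57.66 = 6600 / 57.66 = 114.5
d = 114.5^(1/0.75) = 114.5^1.3333 = 555.9 m

d ≈ 556 m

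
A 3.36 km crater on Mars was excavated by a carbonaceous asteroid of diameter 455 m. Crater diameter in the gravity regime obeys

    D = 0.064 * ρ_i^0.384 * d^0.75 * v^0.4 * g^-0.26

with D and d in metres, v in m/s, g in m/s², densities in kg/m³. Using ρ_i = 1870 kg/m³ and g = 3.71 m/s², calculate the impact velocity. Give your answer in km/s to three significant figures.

v ≈ 11.1 km/s

Rearranging for v: v = [D / (0.064 · 1870^0.384 · 455^0.75 · 3.71^-0.26)]^(1/0.4).
D = 3360 m.
1870^0.384 = 18.05
455^0.75 = 98.52
3.71^-0.26 = 0.7112
Denominator = 0.064 × 18.05 × 98.52 × 0.7112 = 80.94
D / 80.94 = 3360 / 80.94 = 41.51
v = 41.51^(1/0.4) = 41.51^2.5 = 11102 m/s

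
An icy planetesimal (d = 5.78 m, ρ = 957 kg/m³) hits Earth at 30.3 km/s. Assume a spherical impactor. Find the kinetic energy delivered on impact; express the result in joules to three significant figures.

v = 30300 m/s.
Mass m = (π/6) ρ d³ = (π/6) × 957 × (5.78)³ = 9.676 × 10^4 kg
E = ½ m v² = 0.5 × 9.676 × 10^4 × (30300)² = 4.442 × 10^13 J

E ≈ 4.44 × 10^13 J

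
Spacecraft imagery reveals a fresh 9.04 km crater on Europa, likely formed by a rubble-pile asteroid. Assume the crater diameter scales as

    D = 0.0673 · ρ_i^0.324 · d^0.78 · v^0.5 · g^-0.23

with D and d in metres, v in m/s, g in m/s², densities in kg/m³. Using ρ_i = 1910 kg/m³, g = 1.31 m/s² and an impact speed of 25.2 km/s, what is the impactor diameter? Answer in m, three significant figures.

Rearranging for d: d = [D / (0.0673 · 1910^0.324 · 25200^0.5 · 1.31^-0.23)]^(1/0.78).
D = 9040 m.
1910^0.324 = 11.56
25200^0.5 = 158.7
1.31^-0.23 = 0.9398
Denominator = 0.0673 × 11.56 × 158.7 × 0.9398 = 116.0
D / 116.0 = 9040 / 116.0 = 77.93
d = 77.93^(1/0.78) = 77.93^1.2821 = 266.3 m

d ≈ 266 m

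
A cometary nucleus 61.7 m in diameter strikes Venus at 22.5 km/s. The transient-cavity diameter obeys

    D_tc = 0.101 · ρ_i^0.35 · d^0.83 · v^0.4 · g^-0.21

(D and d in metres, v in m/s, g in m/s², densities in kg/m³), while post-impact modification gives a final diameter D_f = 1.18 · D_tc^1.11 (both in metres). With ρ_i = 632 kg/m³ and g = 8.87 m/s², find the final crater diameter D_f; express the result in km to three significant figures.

v = 22500 m/s.
ρ_i^0.35 = 632^0.35 = 9.555
d^0.83 = 61.7^0.83 = 30.62
v^0.4 = 22500^0.4 = 55.06
g^-0.21 = 8.87^-0.21 = 0.6323
D_tc = 0.101 × 9.555 × 30.62 × 55.06 × 0.6323 = 1029 m
D_f = 1.18 × (1029)^1.11 = 2604 m
     = 2.604 km

D_f ≈ 2.60 km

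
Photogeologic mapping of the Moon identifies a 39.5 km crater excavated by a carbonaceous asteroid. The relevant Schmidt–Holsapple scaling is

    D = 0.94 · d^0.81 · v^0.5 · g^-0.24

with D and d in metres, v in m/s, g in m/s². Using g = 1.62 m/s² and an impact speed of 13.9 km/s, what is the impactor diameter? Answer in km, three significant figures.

Rearranging for d: d = [D / (0.94 · 13900^0.5 · 1.62^-0.24)]^(1/0.81).
D = 39500 m.
13900^0.5 = 117.9
1.62^-0.24 = 0.8907
Denominator = 0.94 × 117.9 × 0.8907 = 98.71
D / 98.71 = 39500 / 98.71 = 400.2
d = 400.2^(1/0.81) = 400.2^1.2346 = 1632 m

d ≈ 1.63 km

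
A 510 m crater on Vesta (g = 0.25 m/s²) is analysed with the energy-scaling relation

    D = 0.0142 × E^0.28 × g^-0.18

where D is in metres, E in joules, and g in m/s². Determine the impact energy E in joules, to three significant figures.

Rearranging: E = [D / (0.0142 · g^-0.18)]^(1/0.28).
g^-0.18 = 0.25^-0.18 = 1.283
D / (0.0142 × 1.283) = 510 / (0.01822) = 2.799 × 10^4
E = (2.799 × 10^4)^3.5714 = 7.621 × 10^15 J

E ≈ 7.62 × 10^15 J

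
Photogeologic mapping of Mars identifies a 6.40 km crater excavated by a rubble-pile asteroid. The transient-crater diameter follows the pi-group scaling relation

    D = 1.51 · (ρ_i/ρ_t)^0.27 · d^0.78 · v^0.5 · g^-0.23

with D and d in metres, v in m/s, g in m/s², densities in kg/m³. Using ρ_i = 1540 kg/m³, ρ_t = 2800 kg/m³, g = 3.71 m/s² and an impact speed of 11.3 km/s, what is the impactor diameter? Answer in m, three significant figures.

d ≈ 204 m

Rearranging for d: d = [D / (1.51 · (1540/2800)^0.27 · 11300^0.5 · 3.71^-0.23)]^(1/0.78).
D = 6400 m.
(1540/2800)^0.27 = 0.8509
11300^0.5 = 106.3
3.71^-0.23 = 0.7397
Denominator = 1.51 × 0.8509 × 106.3 × 0.7397 = 101.0
D / 101.0 = 6400 / 101.0 = 63.37
d = 63.37^(1/0.78) = 63.37^1.2821 = 204.3 m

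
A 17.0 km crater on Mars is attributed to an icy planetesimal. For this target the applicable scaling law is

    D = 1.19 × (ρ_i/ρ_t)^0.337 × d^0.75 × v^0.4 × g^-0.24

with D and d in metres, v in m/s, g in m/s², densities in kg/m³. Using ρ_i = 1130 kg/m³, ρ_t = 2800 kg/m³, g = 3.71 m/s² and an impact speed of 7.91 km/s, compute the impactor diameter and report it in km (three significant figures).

Rearranging for d: d = [D / (1.19 · (1130/2800)^0.337 · 7910^0.4 · 3.71^-0.24)]^(1/0.75).
D = 17000 m.
(1130/2800)^0.337 = 0.7365
7910^0.4 = 36.25
3.71^-0.24 = 0.7300
Denominator = 1.19 × 0.7365 × 36.25 × 0.7300 = 23.19
D / 23.19 = 17000 / 23.19 = 733.1
d = 733.1^(1/0.75) = 733.1^1.3333 = 6609 m

d ≈ 6.61 km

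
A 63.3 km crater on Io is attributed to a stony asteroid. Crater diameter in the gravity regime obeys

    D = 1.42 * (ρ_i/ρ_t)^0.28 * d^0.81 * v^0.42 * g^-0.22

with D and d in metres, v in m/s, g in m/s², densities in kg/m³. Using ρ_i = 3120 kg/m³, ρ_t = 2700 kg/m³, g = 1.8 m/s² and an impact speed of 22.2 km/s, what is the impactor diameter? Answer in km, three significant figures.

Rearranging for d: d = [D / (1.42 · (3120/2700)^0.28 · 22200^0.42 · 1.8^-0.22)]^(1/0.81).
D = 63300 m.
(3120/2700)^0.28 = 1.041
22200^0.42 = 66.91
1.8^-0.22 = 0.8787
Denominator = 1.42 × 1.041 × 66.91 × 0.8787 = 86.91
D / 86.91 = 63300 / 86.91 = 728.3
d = 728.3^(1/0.81) = 728.3^1.2346 = 3418 m

d ≈ 3.42 km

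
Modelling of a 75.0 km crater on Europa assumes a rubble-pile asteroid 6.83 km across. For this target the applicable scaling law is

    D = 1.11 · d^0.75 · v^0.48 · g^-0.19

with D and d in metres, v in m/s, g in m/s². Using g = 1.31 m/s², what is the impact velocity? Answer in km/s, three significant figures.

Rearranging for v: v = [D / (1.11 · 6830^0.75 · 1.31^-0.19)]^(1/0.48).
D = 75000 m.
6830^0.75 = 751.3
1.31^-0.19 = 0.9500
Denominator = 1.11 × 751.3 × 0.9500 = 792.2
D / 792.2 = 75000 / 792.2 = 94.67
v = 94.67^(1/0.48) = 94.67^2.0833 = 13093 m/s

v ≈ 13.1 km/s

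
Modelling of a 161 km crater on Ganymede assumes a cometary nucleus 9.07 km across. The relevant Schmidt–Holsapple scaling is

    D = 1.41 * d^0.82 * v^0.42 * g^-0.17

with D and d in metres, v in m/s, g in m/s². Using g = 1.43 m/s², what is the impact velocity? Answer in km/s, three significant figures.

Rearranging for v: v = [D / (1.41 · 9070^0.82 · 1.43^-0.17)]^(1/0.42).
D = 161000 m.
9070^0.82 = 1759
1.43^-0.17 = 0.9410
Denominator = 1.41 × 1759 × 0.9410 = 2334
D / 2334 = 161000 / 2334 = 68.98
v = 68.98^(1/0.42) = 68.98^2.381 = 23878 m/s

v ≈ 23.9 km/s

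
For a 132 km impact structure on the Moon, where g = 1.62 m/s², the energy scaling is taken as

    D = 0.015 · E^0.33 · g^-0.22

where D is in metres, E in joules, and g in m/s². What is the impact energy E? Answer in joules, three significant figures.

Rearranging: E = [D / (0.015 · g^-0.22)]^(1/0.33).
D = 132000 m.
g^-0.22 = 1.62^-0.22 = 0.8993
D / (0.015 × 0.8993) = 132000 / (0.01349) = 9.785 × 10^6
E = (9.785 × 10^6)^3.0303 = 1.526 × 10^21 J

E ≈ 1.53 × 10^21 J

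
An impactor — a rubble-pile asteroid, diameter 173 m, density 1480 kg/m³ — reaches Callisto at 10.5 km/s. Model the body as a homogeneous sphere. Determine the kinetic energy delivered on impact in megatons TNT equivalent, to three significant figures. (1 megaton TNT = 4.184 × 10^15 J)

v = 10500 m/s.
Mass m = (π/6) ρ d³ = (π/6) × 1480 × (173)³ = 4.012 × 10^9 kg
E = ½ m v² = 0.5 × 4.012 × 10^9 × (10500)² = 2.212 × 10^17 J
   = 2.212 × 10^17 / 4.184×10^15 = 52.87 Mt

E ≈ 52.9 Mt TNT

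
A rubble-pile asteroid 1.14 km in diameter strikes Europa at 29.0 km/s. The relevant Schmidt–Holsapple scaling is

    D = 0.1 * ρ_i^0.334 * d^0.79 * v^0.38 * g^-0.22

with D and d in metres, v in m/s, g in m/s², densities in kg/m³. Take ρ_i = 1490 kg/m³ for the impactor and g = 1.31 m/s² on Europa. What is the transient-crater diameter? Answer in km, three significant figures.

In SI units: d = 1140 m, v = 29000 m/s.
ρ_i^0.334 = 1490^0.334 = 11.48
d^0.79 = 1140^0.79 = 260.0
v^0.38 = 29000^0.38 = 49.63
g^-0.22 = 1.31^-0.22 = 0.9423
D = 0.1 × 11.48 × 260.0 × 49.63 × 0.9423 = 13959 m
   = 13.96 km

D ≈ 14.0 km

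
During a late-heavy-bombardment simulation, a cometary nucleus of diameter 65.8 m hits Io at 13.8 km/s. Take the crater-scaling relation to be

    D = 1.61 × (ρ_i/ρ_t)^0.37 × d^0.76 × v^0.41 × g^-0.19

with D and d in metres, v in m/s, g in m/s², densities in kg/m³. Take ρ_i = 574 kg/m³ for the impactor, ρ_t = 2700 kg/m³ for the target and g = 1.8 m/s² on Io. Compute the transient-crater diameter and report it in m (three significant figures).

D ≈ 974 m

In SI units: v = 13800 m/s.
(ρ_i/ρ_t)^0.37 = (574/2700)^0.37 = 0.5639
d^0.76 = 65.8^0.76 = 24.09
v^0.41 = 13800^0.41 = 49.81
g^-0.19 = 1.8^-0.19 = 0.8943
D = 1.61 × 0.5639 × 24.09 × 49.81 × 0.8943 = 974.2 m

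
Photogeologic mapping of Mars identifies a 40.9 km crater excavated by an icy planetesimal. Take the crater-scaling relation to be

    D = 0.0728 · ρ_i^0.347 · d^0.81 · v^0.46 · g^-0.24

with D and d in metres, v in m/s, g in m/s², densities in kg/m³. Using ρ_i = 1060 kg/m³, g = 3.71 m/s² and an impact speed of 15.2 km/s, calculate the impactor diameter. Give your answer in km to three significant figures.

d ≈ 3.95 km

Rearranging for d: d = [D / (0.0728 · 1060^0.347 · 15200^0.46 · 3.71^-0.24)]^(1/0.81).
D = 40900 m.
1060^0.347 = 11.21
15200^0.46 = 83.88
3.71^-0.24 = 0.7300
Denominator = 0.0728 × 11.21 × 83.88 × 0.7300 = 49.97
D / 49.97 = 40900 / 49.97 = 818.5
d = 818.5^(1/0.81) = 818.5^1.2346 = 3948 m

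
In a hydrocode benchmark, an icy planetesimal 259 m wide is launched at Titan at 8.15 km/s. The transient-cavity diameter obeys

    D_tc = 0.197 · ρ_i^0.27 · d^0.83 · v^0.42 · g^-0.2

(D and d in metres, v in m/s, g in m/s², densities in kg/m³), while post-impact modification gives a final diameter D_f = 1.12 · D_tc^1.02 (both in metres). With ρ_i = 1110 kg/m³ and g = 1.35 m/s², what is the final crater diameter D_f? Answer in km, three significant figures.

D_f ≈ 7.25 km

v = 8150 m/s.
ρ_i^0.27 = 1110^0.27 = 6.641
d^0.83 = 259^0.83 = 100.7
v^0.42 = 8150^0.42 = 43.92
g^-0.2 = 1.35^-0.2 = 0.9417
D_tc = 0.197 × 6.641 × 100.7 × 43.92 × 0.9417 = 5449 m
D_f = 1.12 × (5449)^1.02 = 7249 m
     = 7.249 km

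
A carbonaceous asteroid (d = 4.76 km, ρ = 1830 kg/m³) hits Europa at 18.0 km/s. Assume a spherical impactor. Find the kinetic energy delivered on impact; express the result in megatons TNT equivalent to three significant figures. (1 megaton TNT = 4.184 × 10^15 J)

d = 4760 m; v = 18000 m/s.
Mass m = (π/6) ρ d³ = (π/6) × 1830 × (4760)³ = 1.033 × 10^14 kg
E = ½ m v² = 0.5 × 1.033 × 10^14 × (18000)² = 1.673 × 10^22 J
   = 1.673 × 10^22 / 4.184×10^15 = 3.999 × 10^6 Mt

E ≈ 4.00 × 10^6 Mt TNT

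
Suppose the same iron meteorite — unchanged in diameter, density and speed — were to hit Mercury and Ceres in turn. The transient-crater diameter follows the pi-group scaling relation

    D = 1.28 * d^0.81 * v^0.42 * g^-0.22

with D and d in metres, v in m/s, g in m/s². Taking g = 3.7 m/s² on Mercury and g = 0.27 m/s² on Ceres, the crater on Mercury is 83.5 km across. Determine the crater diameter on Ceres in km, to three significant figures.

D ≈ 149 km

All impactor-dependent factors cancel in the ratio, leaving D_Ceres/D_Mercury = (g_Ceres/g_Mercury)^-0.22.
(0.27/3.7)^-0.22 = 0.07297^-0.22 = 1.779
D_Ceres = 1.779 × 83.5 km = 149 km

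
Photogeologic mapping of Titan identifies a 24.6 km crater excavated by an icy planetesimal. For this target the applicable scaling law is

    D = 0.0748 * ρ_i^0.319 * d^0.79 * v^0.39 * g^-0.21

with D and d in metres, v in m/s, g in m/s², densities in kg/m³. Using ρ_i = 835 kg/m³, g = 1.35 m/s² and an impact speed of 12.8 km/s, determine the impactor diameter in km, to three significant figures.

d ≈ 6.47 km

Rearranging for d: d = [D / (0.0748 · 835^0.319 · 12800^0.39 · 1.35^-0.21)]^(1/0.79).
D = 24600 m.
835^0.319 = 8.551
12800^0.39 = 39.98
1.35^-0.21 = 0.9389
Denominator = 0.0748 × 8.551 × 39.98 × 0.9389 = 24.01
D / 24.01 = 24600 / 24.01 = 1025
d = 1025^(1/0.79) = 1025^1.2658 = 6471 m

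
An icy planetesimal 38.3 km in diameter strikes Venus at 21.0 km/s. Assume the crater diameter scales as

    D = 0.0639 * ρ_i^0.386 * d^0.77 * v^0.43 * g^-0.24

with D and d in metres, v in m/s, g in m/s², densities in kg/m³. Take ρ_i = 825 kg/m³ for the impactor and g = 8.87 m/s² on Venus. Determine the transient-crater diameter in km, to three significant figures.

In SI units: d = 38300 m, v = 21000 m/s.
ρ_i^0.386 = 825^0.386 = 13.36
d^0.77 = 38300^0.77 = 3381
v^0.43 = 21000^0.43 = 72.20
g^-0.24 = 8.87^-0.24 = 0.5922
D = 0.0639 × 13.36 × 3381 × 72.20 × 0.5922 = 1.234 × 10^5 m
   = 123.4 km

D ≈ 123 km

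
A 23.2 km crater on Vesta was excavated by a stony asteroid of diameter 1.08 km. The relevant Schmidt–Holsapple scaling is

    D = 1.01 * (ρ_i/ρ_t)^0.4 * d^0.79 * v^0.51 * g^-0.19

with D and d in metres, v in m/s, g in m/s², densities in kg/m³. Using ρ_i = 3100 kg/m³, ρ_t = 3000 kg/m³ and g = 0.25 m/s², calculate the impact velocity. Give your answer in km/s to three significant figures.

v ≈ 4.14 km/s

Rearranging for v: v = [D / (1.01 · (3100/3000)^0.4 · 1080^0.79 · 0.25^-0.19)]^(1/0.51).
D = 23200 m.
(3100/3000)^0.4 = 1.013
1080^0.79 = 249.1
0.25^-0.19 = 1.301
Denominator = 1.01 × 1.013 × 249.1 × 1.301 = 331.6
D / 331.6 = 23200 / 331.6 = 69.96
v = 69.96^(1/0.51) = 69.96^1.9608 = 4144 m/s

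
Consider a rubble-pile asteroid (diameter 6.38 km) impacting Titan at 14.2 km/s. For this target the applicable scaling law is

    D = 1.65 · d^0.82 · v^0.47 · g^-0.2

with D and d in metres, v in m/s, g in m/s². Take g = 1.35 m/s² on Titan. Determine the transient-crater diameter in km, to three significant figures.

In SI units: d = 6380 m, v = 14200 m/s.
d^0.82 = 6380^0.82 = 1318
v^0.47 = 14200^0.47 = 89.45
g^-0.2 = 1.35^-0.2 = 0.9417
D = 1.65 × 1318 × 89.45 × 0.9417 = 1.832 × 10^5 m
   = 183.2 km

D ≈ 183 km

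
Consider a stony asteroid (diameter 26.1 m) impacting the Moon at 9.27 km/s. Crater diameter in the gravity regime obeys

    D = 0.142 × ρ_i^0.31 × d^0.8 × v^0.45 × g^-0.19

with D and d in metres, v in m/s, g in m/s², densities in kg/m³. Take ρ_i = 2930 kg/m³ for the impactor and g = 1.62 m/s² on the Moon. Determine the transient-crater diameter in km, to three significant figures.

In SI units: v = 9270 m/s.
ρ_i^0.31 = 2930^0.31 = 11.88
d^0.8 = 26.1^0.8 = 13.59
v^0.45 = 9270^0.45 = 60.98
g^-0.19 = 1.62^-0.19 = 0.9124
D = 0.142 × 11.88 × 13.59 × 60.98 × 0.9124 = 1276 m
   = 1.276 km

D ≈ 1.28 km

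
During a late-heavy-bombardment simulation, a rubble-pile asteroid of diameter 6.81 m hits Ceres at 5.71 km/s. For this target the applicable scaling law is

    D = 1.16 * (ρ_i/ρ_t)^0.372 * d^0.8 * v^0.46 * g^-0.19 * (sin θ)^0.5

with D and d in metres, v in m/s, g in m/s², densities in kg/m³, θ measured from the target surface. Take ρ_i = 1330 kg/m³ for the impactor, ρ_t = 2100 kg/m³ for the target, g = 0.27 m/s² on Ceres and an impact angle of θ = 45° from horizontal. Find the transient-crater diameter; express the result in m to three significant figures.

In SI units: v = 5710 m/s.
(ρ_i/ρ_t)^0.372 = (1330/2100)^0.372 = 0.8437
d^0.8 = 6.81^0.8 = 4.640
v^0.46 = 5710^0.46 = 53.46
g^-0.19 = 0.27^-0.19 = 1.282
(sin 45°)^0.5 = 0.7071^0.5 = 0.8409
D = 1.16 × 0.8437 × 4.640 × 53.46 × 1.282 × 0.8409 = 261.7 m

D ≈ 262 m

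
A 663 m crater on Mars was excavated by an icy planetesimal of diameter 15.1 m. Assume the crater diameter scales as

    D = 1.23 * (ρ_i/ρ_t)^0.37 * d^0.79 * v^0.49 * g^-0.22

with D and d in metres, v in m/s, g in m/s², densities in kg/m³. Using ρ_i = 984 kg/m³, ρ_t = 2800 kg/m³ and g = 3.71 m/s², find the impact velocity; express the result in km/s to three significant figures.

Rearranging for v: v = [D / (1.23 · (984/2800)^0.37 · 15.1^0.79 · 3.71^-0.22)]^(1/0.49).
(984/2800)^0.37 = 0.6791
15.1^0.79 = 8.539
3.71^-0.22 = 0.7494
Denominator = 1.23 × 0.6791 × 8.539 × 0.7494 = 5.345
D / 5.345 = 663 / 5.345 = 124.0
v = 124.0^(1/0.49) = 124.0^2.0408 = 18718 m/s

v ≈ 18.7 km/s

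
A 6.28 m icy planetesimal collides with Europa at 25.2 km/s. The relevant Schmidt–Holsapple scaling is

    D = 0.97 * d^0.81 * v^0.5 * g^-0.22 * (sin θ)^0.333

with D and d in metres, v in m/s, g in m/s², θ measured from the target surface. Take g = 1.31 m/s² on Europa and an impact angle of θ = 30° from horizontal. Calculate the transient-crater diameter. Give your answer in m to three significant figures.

In SI units: v = 25200 m/s.
d^0.81 = 6.28^0.81 = 4.429
v^0.5 = 25200^0.5 = 158.7
g^-0.22 = 1.31^-0.22 = 0.9423
(sin 30°)^0.333 = 0.5000^0.333 = 0.7939
D = 0.97 × 4.429 × 158.7 × 0.9423 × 0.7939 = 510.0 m

D ≈ 510 m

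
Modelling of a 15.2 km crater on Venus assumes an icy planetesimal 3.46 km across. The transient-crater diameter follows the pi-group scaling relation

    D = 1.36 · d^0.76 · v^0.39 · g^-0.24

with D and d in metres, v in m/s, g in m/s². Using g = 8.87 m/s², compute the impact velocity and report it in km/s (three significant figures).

Rearranging for v: v = [D / (1.36 · 3460^0.76 · 8.87^-0.24)]^(1/0.39).
D = 15200 m.
3460^0.76 = 489.4
8.87^-0.24 = 0.5922
Denominator = 1.36 × 489.4 × 0.5922 = 394.2
D / 394.2 = 15200 / 394.2 = 38.56
v = 38.56^(1/0.39) = 38.56^2.5641 = 11668 m/s

v ≈ 11.7 km/s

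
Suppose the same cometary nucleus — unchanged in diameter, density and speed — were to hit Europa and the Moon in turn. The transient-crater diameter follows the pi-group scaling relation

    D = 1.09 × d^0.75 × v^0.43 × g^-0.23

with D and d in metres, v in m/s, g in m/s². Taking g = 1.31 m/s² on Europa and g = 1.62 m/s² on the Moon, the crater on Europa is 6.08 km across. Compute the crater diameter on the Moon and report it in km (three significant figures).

All impactor-dependent factors cancel in the ratio, leaving D_Moon/D_Europa = (g_Moon/g_Europa)^-0.23.
(1.62/1.31)^-0.23 = 1.237^-0.23 = 0.9523
D_Moon = 0.9523 × 6.08 km = 5.79 km

D ≈ 5.79 km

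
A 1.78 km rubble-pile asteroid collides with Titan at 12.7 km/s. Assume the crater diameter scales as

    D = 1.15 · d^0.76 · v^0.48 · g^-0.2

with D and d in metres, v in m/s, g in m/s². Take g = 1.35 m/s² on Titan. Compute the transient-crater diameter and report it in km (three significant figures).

In SI units: d = 1780 m, v = 12700 m/s.
d^0.76 = 1780^0.76 = 295.3
v^0.48 = 12700^0.48 = 93.29
g^-0.2 = 1.35^-0.2 = 0.9417
D = 1.15 × 295.3 × 93.29 × 0.9417 = 29834 m
   = 29.83 km

D ≈ 29.8 km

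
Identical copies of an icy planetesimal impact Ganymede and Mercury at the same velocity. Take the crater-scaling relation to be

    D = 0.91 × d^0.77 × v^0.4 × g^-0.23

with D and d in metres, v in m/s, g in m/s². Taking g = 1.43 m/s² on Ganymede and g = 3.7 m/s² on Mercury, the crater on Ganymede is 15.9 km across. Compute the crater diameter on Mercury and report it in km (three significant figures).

D ≈ 12.8 km

All impactor-dependent factors cancel in the ratio, leaving D_Mercury/D_Ganymede = (g_Mercury/g_Ganymede)^-0.23.
(3.7/1.43)^-0.23 = 2.587^-0.23 = 0.8036
D_Mercury = 0.8036 × 15.9 km = 12.8 km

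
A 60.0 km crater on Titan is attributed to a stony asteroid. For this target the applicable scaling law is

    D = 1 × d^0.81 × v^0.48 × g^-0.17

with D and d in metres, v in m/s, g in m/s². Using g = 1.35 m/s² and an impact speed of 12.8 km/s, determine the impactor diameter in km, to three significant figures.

d ≈ 3.11 km

Rearranging for d: d = [D / (1 · 12800^0.48 · 1.35^-0.17)]^(1/0.81).
D = 60000 m.
12800^0.48 = 93.64
1.35^-0.17 = 0.9503
Denominator = 1 × 93.64 × 0.9503 = 88.99
D / 88.99 = 60000 / 88.99 = 674.2
d = 674.2^(1/0.81) = 674.2^1.2346 = 3108 m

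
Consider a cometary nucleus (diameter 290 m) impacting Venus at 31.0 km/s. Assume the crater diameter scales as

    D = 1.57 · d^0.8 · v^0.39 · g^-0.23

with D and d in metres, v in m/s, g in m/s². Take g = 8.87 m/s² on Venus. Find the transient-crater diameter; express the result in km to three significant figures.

D ≈ 5.01 km

In SI units: v = 31000 m/s.
d^0.8 = 290^0.8 = 93.31
v^0.39 = 31000^0.39 = 56.45
g^-0.23 = 8.87^-0.23 = 0.6053
D = 1.57 × 93.31 × 56.45 × 0.6053 = 5006 m
   = 5.006 km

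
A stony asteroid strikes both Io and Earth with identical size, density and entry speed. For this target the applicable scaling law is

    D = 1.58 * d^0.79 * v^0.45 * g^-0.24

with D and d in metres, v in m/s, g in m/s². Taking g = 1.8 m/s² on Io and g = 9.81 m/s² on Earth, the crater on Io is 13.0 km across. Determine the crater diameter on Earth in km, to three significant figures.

D ≈ 8.65 km

All impactor-dependent factors cancel in the ratio, leaving D_Earth/D_Io = (g_Earth/g_Io)^-0.24.
(9.81/1.8)^-0.24 = 5.450^-0.24 = 0.6657
D_Earth = 0.6657 × 13.0 km = 8.65 km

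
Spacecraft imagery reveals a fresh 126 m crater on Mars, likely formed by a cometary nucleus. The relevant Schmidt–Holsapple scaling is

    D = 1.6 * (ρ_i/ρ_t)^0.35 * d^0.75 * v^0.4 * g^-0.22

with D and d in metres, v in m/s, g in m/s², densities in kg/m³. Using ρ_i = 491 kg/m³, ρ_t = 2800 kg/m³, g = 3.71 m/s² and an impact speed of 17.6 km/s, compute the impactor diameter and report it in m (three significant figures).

d ≈ 6.08 m

Rearranging for d: d = [D / (1.6 · (491/2800)^0.35 · 17600^0.4 · 3.71^-0.22)]^(1/0.75).
(491/2800)^0.35 = 0.5437
17600^0.4 = 49.91
3.71^-0.22 = 0.7494
Denominator = 1.6 × 0.5437 × 49.91 × 0.7494 = 32.54
D / 32.54 = 126 / 32.54 = 3.872
d = 3.872^(1/0.75) = 3.872^1.3333 = 6.080 m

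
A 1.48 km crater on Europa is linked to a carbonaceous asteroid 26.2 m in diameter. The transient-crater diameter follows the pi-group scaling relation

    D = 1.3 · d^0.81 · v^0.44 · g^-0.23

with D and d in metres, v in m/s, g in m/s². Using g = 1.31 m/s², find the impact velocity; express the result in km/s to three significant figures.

v ≈ 24.9 km/s

Rearranging for v: v = [D / (1.3 · 26.2^0.81 · 1.31^-0.23)]^(1/0.44).
D = 1480 m.
26.2^0.81 = 14.09
1.31^-0.23 = 0.9398
Denominator = 1.3 × 14.09 × 0.9398 = 17.21
D / 17.21 = 1480 / 17.21 = 86.00
v = 86.00^(1/0.44) = 86.00^2.2727 = 24919 m/s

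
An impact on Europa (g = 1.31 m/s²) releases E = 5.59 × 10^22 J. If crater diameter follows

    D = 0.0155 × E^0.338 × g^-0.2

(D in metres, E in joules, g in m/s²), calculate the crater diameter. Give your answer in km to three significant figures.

D ≈ 717 km

E^0.338 = (5.59 × 10^22)^0.338 = 4.882 × 10^7
g^-0.2 = 1.31^-0.2 = 0.9474
D = 0.0155 × 4.882 × 10^7 × 0.9474 = 7.169 × 10^5 m
   = 716.9 km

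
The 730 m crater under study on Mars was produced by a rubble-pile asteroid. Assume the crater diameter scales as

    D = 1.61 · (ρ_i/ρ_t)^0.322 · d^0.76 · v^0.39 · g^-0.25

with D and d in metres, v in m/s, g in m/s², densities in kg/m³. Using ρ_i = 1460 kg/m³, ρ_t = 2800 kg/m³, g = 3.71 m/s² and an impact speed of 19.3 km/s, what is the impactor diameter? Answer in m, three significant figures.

Rearranging for d: d = [D / (1.61 · (1460/2800)^0.322 · 19300^0.39 · 3.71^-0.25)]^(1/0.76).
(1460/2800)^0.322 = 0.8108
19300^0.39 = 46.92
3.71^-0.25 = 0.7205
Denominator = 1.61 × 0.8108 × 46.92 × 0.7205 = 44.13
D / 44.13 = 730 / 44.13 = 16.54
d = 16.54^(1/0.76) = 16.54^1.3158 = 40.12 m

d ≈ 40.1 m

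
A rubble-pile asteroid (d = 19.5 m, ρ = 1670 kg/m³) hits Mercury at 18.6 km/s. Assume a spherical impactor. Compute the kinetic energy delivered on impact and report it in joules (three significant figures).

E ≈ 1.12 × 10^15 J

v = 18600 m/s.
Mass m = (π/6) ρ d³ = (π/6) × 1670 × (19.5)³ = 6.484 × 10^6 kg
E = ½ m v² = 0.5 × 6.484 × 10^6 × (18600)² = 1.122 × 10^15 J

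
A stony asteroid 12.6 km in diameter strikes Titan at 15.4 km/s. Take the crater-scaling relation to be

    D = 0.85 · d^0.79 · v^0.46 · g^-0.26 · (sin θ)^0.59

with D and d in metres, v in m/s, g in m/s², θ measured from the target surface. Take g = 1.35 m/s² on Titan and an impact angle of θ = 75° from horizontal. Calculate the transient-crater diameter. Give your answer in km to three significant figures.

In SI units: d = 12600 m, v = 15400 m/s.
d^0.79 = 12600^0.79 = 1735
v^0.46 = 15400^0.46 = 84.38
g^-0.26 = 1.35^-0.26 = 0.9249
(sin 75°)^0.59 = 0.9659^0.59 = 0.9797
D = 0.85 × 1735 × 84.38 × 0.9249 × 0.9797 = 1.128 × 10^5 m
   = 112.8 km

D ≈ 113 km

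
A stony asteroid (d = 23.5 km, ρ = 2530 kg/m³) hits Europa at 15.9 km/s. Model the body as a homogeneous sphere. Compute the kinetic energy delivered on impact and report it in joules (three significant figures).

E ≈ 2.17 × 10^24 J

d = 23500 m; v = 15900 m/s.
Mass m = (π/6) ρ d³ = (π/6) × 2530 × (23500)³ = 1.719 × 10^16 kg
E = ½ m v² = 0.5 × 1.719 × 10^16 × (15900)² = 2.173 × 10^24 J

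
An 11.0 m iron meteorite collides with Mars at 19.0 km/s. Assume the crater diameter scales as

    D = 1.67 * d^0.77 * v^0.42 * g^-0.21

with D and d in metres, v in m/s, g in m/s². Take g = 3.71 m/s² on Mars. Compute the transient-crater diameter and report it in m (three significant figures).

D ≈ 504 m

In SI units: v = 19000 m/s.
d^0.77 = 11^0.77 = 6.337
v^0.42 = 19000^0.42 = 62.67
g^-0.21 = 3.71^-0.21 = 0.7593
D = 1.67 × 6.337 × 62.67 × 0.7593 = 503.6 m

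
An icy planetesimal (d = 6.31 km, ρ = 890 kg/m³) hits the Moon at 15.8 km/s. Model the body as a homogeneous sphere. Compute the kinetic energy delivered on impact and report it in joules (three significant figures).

d = 6310 m; v = 15800 m/s.
Mass m = (π/6) ρ d³ = (π/6) × 890 × (6310)³ = 1.171 × 10^14 kg
E = ½ m v² = 0.5 × 1.171 × 10^14 × (15800)² = 1.462 × 10^22 J

E ≈ 1.46 × 10^22 J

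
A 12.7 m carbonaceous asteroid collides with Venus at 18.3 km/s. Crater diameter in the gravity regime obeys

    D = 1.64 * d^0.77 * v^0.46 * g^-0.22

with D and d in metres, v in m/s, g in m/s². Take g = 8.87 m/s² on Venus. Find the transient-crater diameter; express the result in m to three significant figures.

D ≈ 656 m

In SI units: v = 18300 m/s.
d^0.77 = 12.7^0.77 = 7.078
v^0.46 = 18300^0.46 = 91.35
g^-0.22 = 8.87^-0.22 = 0.6187
D = 1.64 × 7.078 × 91.35 × 0.6187 = 656.1 m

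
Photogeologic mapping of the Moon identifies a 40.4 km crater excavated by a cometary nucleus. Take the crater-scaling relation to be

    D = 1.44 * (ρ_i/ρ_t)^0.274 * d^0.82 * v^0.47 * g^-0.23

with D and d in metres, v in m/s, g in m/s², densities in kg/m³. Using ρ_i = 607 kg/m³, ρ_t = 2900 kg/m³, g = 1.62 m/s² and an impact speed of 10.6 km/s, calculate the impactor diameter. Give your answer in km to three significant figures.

d ≈ 2.53 km

Rearranging for d: d = [D / (1.44 · (607/2900)^0.274 · 10600^0.47 · 1.62^-0.23)]^(1/0.82).
D = 40400 m.
(607/2900)^0.274 = 0.6515
10600^0.47 = 77.96
1.62^-0.23 = 0.8950
Denominator = 1.44 × 0.6515 × 77.96 × 0.8950 = 65.46
D / 65.46 = 40400 / 65.46 = 617.2
d = 617.2^(1/0.82) = 617.2^1.2195 = 2529 m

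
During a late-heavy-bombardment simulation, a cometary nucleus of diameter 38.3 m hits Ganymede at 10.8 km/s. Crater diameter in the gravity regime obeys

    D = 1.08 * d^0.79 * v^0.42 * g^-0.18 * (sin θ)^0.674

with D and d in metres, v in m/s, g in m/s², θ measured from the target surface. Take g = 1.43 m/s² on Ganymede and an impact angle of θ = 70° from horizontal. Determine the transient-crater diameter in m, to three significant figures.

In SI units: v = 10800 m/s.
d^0.79 = 38.3^0.79 = 17.81
v^0.42 = 10800^0.42 = 49.44
g^-0.18 = 1.43^-0.18 = 0.9376
(sin 70°)^0.674 = 0.9397^0.674 = 0.9589
D = 1.08 × 17.81 × 49.44 × 0.9376 × 0.9589 = 855.0 m

D ≈ 855 m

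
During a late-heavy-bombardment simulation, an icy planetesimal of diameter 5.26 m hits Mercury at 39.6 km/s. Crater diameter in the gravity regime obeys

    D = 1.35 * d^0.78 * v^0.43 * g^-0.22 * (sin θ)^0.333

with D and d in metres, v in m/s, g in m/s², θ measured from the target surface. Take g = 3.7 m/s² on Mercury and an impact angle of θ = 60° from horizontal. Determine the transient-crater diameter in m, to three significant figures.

D ≈ 334 m

In SI units: v = 39600 m/s.
d^0.78 = 5.26^0.78 = 3.651
v^0.43 = 39600^0.43 = 94.84
g^-0.22 = 3.7^-0.22 = 0.7499
(sin 60°)^0.333 = 0.8660^0.333 = 0.9532
D = 1.35 × 3.651 × 94.84 × 0.7499 × 0.9532 = 334.1 m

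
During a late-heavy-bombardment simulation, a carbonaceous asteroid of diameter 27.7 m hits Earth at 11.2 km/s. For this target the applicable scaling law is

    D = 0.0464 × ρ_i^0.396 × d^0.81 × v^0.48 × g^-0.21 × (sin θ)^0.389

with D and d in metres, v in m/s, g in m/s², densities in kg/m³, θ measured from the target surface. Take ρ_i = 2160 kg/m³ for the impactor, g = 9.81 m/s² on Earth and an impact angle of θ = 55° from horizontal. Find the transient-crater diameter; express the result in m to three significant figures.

D ≈ 720 m

In SI units: v = 11200 m/s.
ρ_i^0.396 = 2160^0.396 = 20.91
d^0.81 = 27.7^0.81 = 14.74
v^0.48 = 11200^0.48 = 87.83
g^-0.21 = 9.81^-0.21 = 0.6191
(sin 55°)^0.389 = 0.8192^0.389 = 0.9254
D = 0.0464 × 20.91 × 14.74 × 87.83 × 0.6191 × 0.9254 = 719.6 m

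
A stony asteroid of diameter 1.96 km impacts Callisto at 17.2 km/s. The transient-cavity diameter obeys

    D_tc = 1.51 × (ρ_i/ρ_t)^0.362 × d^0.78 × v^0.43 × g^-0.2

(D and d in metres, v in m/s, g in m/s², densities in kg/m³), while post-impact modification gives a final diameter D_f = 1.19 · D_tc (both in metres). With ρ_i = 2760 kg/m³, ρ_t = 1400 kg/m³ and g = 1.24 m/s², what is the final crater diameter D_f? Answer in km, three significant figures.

In SI: d = 1960 m, v = 17200 m/s.
(ρ_i/ρ_t)^0.362 = (2760/1400)^0.362 = 1.279
d^0.78 = 1960^0.78 = 369.8
v^0.43 = 17200^0.43 = 66.26
g^-0.2 = 1.24^-0.2 = 0.9579
D_tc = 1.51 × 1.279 × 369.8 × 66.26 × 0.9579 = 45330 m
D_f = 1.19 × 45330 = 53943 m
     = 53.94 km

D_f ≈ 53.9 km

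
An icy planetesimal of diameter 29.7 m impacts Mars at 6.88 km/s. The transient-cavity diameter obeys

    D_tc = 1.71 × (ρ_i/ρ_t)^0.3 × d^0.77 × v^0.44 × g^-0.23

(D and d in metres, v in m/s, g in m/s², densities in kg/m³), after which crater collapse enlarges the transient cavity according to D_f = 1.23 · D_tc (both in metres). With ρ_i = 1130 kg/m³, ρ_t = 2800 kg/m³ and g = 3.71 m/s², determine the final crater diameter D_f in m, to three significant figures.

D_f ≈ 788 m

v = 6880 m/s.
(ρ_i/ρ_t)^0.3 = (1130/2800)^0.3 = 0.7617
d^0.77 = 29.7^0.77 = 13.62
v^0.44 = 6880^0.44 = 48.81
g^-0.23 = 3.71^-0.23 = 0.7397
D_tc = 1.71 × 0.7617 × 13.62 × 48.81 × 0.7397 = 640.5 m
D_f = 1.23 × 640.5 = 787.8 m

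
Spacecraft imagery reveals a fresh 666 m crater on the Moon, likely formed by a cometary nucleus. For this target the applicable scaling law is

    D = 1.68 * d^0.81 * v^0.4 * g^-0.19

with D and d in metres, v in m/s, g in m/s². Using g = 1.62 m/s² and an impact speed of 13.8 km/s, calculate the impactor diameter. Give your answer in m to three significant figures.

Rearranging for d: d = [D / (1.68 · 13800^0.4 · 1.62^-0.19)]^(1/0.81).
13800^0.4 = 45.28
1.62^-0.19 = 0.9124
Denominator = 1.68 × 45.28 × 0.9124 = 69.41
D / 69.41 = 666 / 69.41 = 9.595
d = 9.595^(1/0.81) = 9.595^1.2346 = 16.31 m

d ≈ 16.3 m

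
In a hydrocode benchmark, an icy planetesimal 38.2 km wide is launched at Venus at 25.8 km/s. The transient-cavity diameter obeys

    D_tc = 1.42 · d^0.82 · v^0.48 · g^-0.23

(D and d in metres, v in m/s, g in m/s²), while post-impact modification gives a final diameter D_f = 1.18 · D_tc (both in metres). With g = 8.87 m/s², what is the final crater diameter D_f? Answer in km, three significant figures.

In SI: d = 38200 m, v = 25800 m/s.
d^0.82 = 38200^0.82 = 5719
v^0.48 = 25800^0.48 = 131.1
g^-0.23 = 8.87^-0.23 = 0.6053
D_tc = 1.42 × 5719 × 131.1 × 0.6053 = 6.444 × 10^5 m
D_f = 1.18 × 6.444 × 10^5 = 7.604 × 10^5 m
     = 760.4 km

D_f ≈ 760 km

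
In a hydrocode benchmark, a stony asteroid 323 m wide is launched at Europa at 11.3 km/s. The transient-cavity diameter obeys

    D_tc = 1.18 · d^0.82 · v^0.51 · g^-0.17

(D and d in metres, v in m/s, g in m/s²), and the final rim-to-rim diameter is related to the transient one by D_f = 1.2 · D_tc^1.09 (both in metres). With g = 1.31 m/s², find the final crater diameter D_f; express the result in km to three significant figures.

D_f ≈ 42.8 km

v = 11300 m/s.
d^0.82 = 323^0.82 = 114.2
v^0.51 = 11300^0.51 = 116.7
g^-0.17 = 1.31^-0.17 = 0.9551
D_tc = 1.18 × 114.2 × 116.7 × 0.9551 = 15020 m
D_f = 1.2 × (15020)^1.09 = 42830 m
     = 42.83 km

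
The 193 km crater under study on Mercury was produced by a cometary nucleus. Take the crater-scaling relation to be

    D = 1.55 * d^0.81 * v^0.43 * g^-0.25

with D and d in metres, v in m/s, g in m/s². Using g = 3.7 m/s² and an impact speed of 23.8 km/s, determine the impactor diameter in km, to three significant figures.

Rearranging for d: d = [D / (1.55 · 23800^0.43 · 3.7^-0.25)]^(1/0.81).
D = 193000 m.
23800^0.43 = 76.20
3.7^-0.25 = 0.7210
Denominator = 1.55 × 76.20 × 0.7210 = 85.16
D / 85.16 = 193000 / 85.16 = 2266
d = 2266^(1/0.81) = 2266^1.2346 = 13880 m

d ≈ 13.9 km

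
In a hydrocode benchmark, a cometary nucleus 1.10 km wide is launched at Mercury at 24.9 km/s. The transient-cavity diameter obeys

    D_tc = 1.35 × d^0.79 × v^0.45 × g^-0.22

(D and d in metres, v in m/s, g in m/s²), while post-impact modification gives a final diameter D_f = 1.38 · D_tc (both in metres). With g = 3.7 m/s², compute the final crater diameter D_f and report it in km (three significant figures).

In SI: d = 1100 m, v = 24900 m/s.
d^0.79 = 1100^0.79 = 252.8
v^0.45 = 24900^0.45 = 95.12
g^-0.22 = 3.7^-0.22 = 0.7499
D_tc = 1.35 × 252.8 × 95.12 × 0.7499 = 24340 m
D_f = 1.38 × 24340 = 33589 m
     = 33.59 km

D_f ≈ 33.6 km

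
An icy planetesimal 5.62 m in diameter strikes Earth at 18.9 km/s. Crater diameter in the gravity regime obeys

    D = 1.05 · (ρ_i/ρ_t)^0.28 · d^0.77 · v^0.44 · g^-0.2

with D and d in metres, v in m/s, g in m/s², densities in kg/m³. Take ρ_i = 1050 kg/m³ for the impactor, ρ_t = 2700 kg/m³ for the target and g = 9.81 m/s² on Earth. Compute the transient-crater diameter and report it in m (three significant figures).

D ≈ 147 m

In SI units: v = 18900 m/s.
(ρ_i/ρ_t)^0.28 = (1050/2700)^0.28 = 0.7676
d^0.77 = 5.62^0.77 = 3.778
v^0.44 = 18900^0.44 = 76.15
g^-0.2 = 9.81^-0.2 = 0.6334
D = 1.05 × 0.7676 × 3.778 × 76.15 × 0.6334 = 146.9 m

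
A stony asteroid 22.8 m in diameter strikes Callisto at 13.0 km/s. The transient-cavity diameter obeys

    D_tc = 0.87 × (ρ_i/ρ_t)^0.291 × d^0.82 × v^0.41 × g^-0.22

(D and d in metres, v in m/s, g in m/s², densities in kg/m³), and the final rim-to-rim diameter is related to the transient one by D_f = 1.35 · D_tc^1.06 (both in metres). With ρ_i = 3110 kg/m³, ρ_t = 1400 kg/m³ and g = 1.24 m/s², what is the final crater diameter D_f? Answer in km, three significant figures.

v = 13000 m/s.
(ρ_i/ρ_t)^0.291 = (3110/1400)^0.291 = 1.261
d^0.82 = 22.8^0.82 = 12.99
v^0.41 = 13000^0.41 = 48.61
g^-0.22 = 1.24^-0.22 = 0.9538
D_tc = 0.87 × 1.261 × 12.99 × 48.61 × 0.9538 = 660.7 m
D_f = 1.35 × (660.7)^1.06 = 1317 m
     = 1.317 km

D_f ≈ 1.32 km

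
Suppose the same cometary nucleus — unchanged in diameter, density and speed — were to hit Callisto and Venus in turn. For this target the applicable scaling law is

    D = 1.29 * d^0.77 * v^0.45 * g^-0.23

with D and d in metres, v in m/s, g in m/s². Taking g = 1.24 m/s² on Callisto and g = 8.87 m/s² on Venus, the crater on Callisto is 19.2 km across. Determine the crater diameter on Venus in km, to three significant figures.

D ≈ 12.2 km

All impactor-dependent factors cancel in the ratio, leaving D_Venus/D_Callisto = (g_Venus/g_Callisto)^-0.23.
(8.87/1.24)^-0.23 = 7.153^-0.23 = 0.6360
D_Venus = 0.6360 × 19.2 km = 12.2 km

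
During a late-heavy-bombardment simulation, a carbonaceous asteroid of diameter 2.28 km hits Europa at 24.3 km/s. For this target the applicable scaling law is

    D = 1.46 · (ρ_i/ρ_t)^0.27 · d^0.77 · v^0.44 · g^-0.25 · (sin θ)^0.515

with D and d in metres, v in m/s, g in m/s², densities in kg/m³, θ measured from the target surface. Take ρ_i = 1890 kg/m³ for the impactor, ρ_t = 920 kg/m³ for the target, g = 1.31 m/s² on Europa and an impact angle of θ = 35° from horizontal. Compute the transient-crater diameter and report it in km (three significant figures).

In SI units: d = 2280 m, v = 24300 m/s.
(ρ_i/ρ_t)^0.27 = (1890/920)^0.27 = 1.215
d^0.77 = 2280^0.77 = 385.1
v^0.44 = 24300^0.44 = 85.05
g^-0.25 = 1.31^-0.25 = 0.9347
(sin 35°)^0.515 = 0.5736^0.515 = 0.7511
D = 1.46 × 1.215 × 385.1 × 85.05 × 0.9347 × 0.7511 = 40789 m
   = 40.79 km

D ≈ 40.8 km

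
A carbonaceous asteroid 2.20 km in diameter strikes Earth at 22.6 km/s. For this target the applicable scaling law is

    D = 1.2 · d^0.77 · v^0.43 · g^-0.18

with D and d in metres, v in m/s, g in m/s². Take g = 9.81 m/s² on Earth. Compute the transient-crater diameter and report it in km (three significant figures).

D ≈ 22.2 km

In SI units: d = 2200 m, v = 22600 m/s.
d^0.77 = 2200^0.77 = 374.7
v^0.43 = 22600^0.43 = 74.52
g^-0.18 = 9.81^-0.18 = 0.6630
D = 1.2 × 374.7 × 74.52 × 0.6630 = 22215 m
   = 22.22 km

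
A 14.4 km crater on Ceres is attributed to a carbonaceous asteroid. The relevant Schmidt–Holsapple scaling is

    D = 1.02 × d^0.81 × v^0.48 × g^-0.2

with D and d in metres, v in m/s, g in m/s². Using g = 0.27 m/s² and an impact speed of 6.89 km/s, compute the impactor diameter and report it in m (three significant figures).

d ≈ 511 m

Rearranging for d: d = [D / (1.02 · 6890^0.48 · 0.27^-0.2)]^(1/0.81).
D = 14400 m.
6890^0.48 = 69.56
0.27^-0.2 = 1.299
Denominator = 1.02 × 69.56 × 1.299 = 92.17
D / 92.17 = 14400 / 92.17 = 156.2
d = 156.2^(1/0.81) = 156.2^1.2346 = 510.9 m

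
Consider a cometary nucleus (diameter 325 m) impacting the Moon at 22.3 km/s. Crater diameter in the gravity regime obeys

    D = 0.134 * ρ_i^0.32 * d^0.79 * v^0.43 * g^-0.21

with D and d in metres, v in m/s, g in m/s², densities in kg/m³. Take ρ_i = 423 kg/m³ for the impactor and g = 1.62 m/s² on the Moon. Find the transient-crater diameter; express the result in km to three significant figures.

D ≈ 5.99 km

In SI units: v = 22300 m/s.
ρ_i^0.32 = 423^0.32 = 6.925
d^0.79 = 325^0.79 = 96.47
v^0.43 = 22300^0.43 = 74.09
g^-0.21 = 1.62^-0.21 = 0.9037
D = 0.134 × 6.925 × 96.47 × 74.09 × 0.9037 = 5994 m
   = 5.994 km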